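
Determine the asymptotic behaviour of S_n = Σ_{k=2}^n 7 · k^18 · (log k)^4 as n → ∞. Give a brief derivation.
S_n ~ 7 · n^19 · (log n)^4 / 19

By integral comparison, S_n = ∫_1^n 7 · x^18 · (log x)^4 dx + O(n^18 · (log n)^4). For the integral, the leading term of ∫_1^n x^18 (log x)^4 dx is n^19/19 · (log n)^4 (by repeated integration by parts; each step lowers the log-exponent and produces a relatively O(1/log n) correction). Hence S_n ~ 7 · n^19 · (log n)^4 / 19.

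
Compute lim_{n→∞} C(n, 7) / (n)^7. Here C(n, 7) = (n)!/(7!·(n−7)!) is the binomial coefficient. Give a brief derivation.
lim = 1/7! = 1/5040

With N = n → ∞: C(N, 7) / N^7 = [N(N−1)…(N−6)] / (7! · N^7) = (1/7!) · 1 · (1 − 1/n) · … · (1 − 6/n). Each factor → 1 as N → ∞, so the limit is 1/7! = 1/5040.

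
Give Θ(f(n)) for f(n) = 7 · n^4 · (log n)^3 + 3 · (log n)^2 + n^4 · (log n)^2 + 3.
f(n) ∈ Θ(n^4 · (log n)^3)

Compare the terms by growth order. For large n, n^a · (log n)^b dominates n^a' · (log n)^b' iff a > a', or (a = a' and b > b'). Ranking the 4 terms shows the dominant one is 7 · n^4 · (log n)^3. Hence f(n) ∈ Θ(n^4 · (log n)^3).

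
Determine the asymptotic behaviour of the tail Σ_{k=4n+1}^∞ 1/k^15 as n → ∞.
Σ_{k>4n} 1/k^15 ~ 1/(14 · (4n)^14)

Compare to the integral: ∫_{4n}^∞ x^(−15) dx = [−x^(−14)/14]_{4n}^∞ = 1/((15−1)·(4n)^14). Euler-Maclaurin then gives
  Σ_{k>4n} 1/k^15 = ∫_{4n}^∞ dx/x^15 − 1/(2·(4n)^15) + O(1/(4n)^16).
(Equivalently this is ζ(15) − Σ_{k≤4n} 1/k^15.)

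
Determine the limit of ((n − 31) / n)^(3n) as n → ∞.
lim = e^(−93)

Rewrite as (1 − 31/n)^(3n). By the standard limit (1 + x/n)^n → e^x, we have (1 − 31/n)^n → e^(−31), and raising to the 3rd power gives e^(−93).
More precisely, ln[(1 − 31/n)^(3n)] = 3n · ln(1 − 31/n) = 3n · (-31/n + O(1/n^2)) = -93 + O(1/n) → -93.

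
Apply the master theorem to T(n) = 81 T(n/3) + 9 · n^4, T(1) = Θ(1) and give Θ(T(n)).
T(n) = Θ(n^4 log n)

log_3 81 = 4, and f(n) = 9 · n^4 = Θ(n^(log_3 81)). This is Case 2 of the master theorem: T(n) = Θ(f(n) · log n) = Θ(n^4 log n).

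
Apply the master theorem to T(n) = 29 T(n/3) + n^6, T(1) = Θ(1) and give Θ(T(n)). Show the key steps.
T(n) = Θ(n^6)

log_3 29 ≈ 3.065. f(n) = n^6 dominates n^(log_3 29) since 6 > 3.065, and the regularity condition a·f(n/b) = 29·(n/3)^6 = (29/729)·n^6 ≤ c·f(n) holds with c = 29/729 ≈ 0.0398 < 1. So this is Case 3: T(n) = Θ(f(n)) = Θ(n^6).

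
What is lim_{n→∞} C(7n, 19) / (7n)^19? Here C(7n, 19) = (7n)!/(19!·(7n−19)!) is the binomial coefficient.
lim = 1/19! = 1/121645100408832000

With N = 7n → ∞: C(N, 19) / N^19 = [N(N−1)…(N−18)] / (19! · N^19) = (1/19!) · 1 · (1 − 1/(7n)) · … · (1 − 18/(7n)). Each factor → 1 as N → ∞, so the limit is 1/19! = 1/121645100408832000.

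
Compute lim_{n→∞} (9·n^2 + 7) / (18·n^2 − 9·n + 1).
lim = 9/18 = 1/2

For large n the leading n^2 terms dominate both numerator and denominator. Dividing top and bottom by n^2, every other term tends to 0, leaving 9/18 = 1/2.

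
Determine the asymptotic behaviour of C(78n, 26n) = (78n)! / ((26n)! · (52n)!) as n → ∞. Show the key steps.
C(78n, 26n) ~ (27/4)^(26n) · sqrt(3/(4π·26n))

Write N = 26n. Apply Stirling to each factorial:
  (3N)! ~ sqrt(2π·3N) · (3N/e)^(3N),
  N! ~ sqrt(2π N) · (N/e)^N,
  (2N)! ~ sqrt(2π·2N) · (2N/e)^(2N).
The exponential factors combine to (3N)^(3N) / (N^N · (2N)^(2N)) = 3^(3N)/2^(2N) = (3^3/2^2)^N = (27/4)^N.
The square-root prefactors combine to sqrt(2π·3N) / (sqrt(2π N)·sqrt(2π·2N)) = sqrt(3 / (2π·2·N)) = sqrt(3/(4π·26n)).
Substituting N = 26n: C(78n, 26n) ~ (27/4)^(26n) · sqrt(3/(4π·26n)).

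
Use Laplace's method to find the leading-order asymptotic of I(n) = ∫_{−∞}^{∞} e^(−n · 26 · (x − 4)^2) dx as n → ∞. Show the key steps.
I(n) = sqrt(π/(26n))

Here φ(x) = 26 · (x − 4)^2 has its unique minimum at x* = 4 with φ(x*) = 0 and φ''(x*) = 52. Laplace's method gives
  I(n) ~ e^(−n φ(x*)) · sqrt(2π / (n · φ''(x*))) = sqrt(2π / (52n)) = sqrt(π/(26n)).
This is exact: substituting u = (x − 4)·sqrt(26n) gives I(n) = (1/sqrt(26n)) ∫_{−∞}^{∞} e^(−u^2) du = sqrt(π/(26n)).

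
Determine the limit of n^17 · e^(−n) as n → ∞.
lim = 0

Exponentials with base > 1 dominate every fixed polynomial: for any fixed c, n^c / e^n → 0 as n → ∞ (e.g. by the ratio test, or since e^n grows faster than any power of n). Hence n^17 · e^(−n) = n^17 / e^n → 0.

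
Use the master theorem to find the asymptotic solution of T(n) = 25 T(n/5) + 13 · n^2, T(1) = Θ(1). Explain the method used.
T(n) = Θ(n^2 log n)

log_5 25 = 2, and f(n) = 13 · n^2 = Θ(n^(log_5 25)). This is Case 2 of the master theorem: T(n) = Θ(f(n) · log n) = Θ(n^2 log n).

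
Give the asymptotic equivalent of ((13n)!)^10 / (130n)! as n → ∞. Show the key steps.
((13n)!)^10/(130n)! ~ ((2π·13n)^(9/2) / sqrt(10)) · 10^(−10·13n)  →  0

Write N = 13n. Stirling: N! ~ sqrt(2π N)(N/e)^N and (10N)! ~ sqrt(2π·10N)·(10N/e)^(10N).
  (N!)^10/(10N)! ~ (2π N)^(10/2) (N/e)^(10N) / [sqrt(2π·10N) (10N/e)^(10N)]
     = (2π N)^(10/2) / sqrt(2π·10N) · (N/(10N))^(10N)
     = (2π N)^((10−1)/2) / sqrt(10) · 10^(−10N).
Since 10^10 > 1, the factor 10^(−10N) decays exponentially, so the ratio → 0. Substituting N = 13n gives the stated form.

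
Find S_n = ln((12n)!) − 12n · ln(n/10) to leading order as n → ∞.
S_n ~ 12n · (ln 120 − 1) + O(ln n)

Stirling: ln((12n)!) = 12n ln(12n) − 12n + O(ln n).
  S_n = 12n ln(12n) − 12n − 12n ln(n/10) + O(ln n)
      = 12n ln(12n) − 12n ln n + 12n ln 10 − 12n + O(ln n)
      = 12n ln 12 + 12n ln 10 − 12n + O(ln n)
      = 12n (ln 120 − 1) + O(ln n).
Numerically ln(120) − 1 ≈ 3.7875.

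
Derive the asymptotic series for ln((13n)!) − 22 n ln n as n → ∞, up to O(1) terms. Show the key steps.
ln((13n)!) − 22 n ln n = −9 n ln n + 13(ln 13 − 1) n + (1/2) ln(2π·13n) + O(1/n)

Stirling: ln((13n)!) = 13n ln(13n) − 13n + (1/2) ln(2π·13n) + O(1/n).
Expand 13n ln(13n) = 13n (ln n + ln 13) = 13n ln n + 13n ln 13.
Subtract 22n ln n: leading term is (13 − 22) n ln n = −9 n ln n. The next term is 13n ln 13 − 13n = 13(ln 13 − 1) n. Then the (1/2) ln(2π·13n) correction.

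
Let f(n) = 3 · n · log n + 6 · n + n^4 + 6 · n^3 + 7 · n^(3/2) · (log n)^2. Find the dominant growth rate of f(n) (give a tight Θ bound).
f(n) ∈ Θ(n^4)

Compare the terms by growth order. For large n, n^a · (log n)^b dominates n^a' · (log n)^b' iff a > a', or (a = a' and b > b'). Ranking the 5 terms shows the dominant one is n^4. Hence f(n) ∈ Θ(n^4).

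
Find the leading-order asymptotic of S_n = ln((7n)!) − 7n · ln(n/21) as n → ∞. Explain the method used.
S_n ~ 7n · (ln 147 − 1) + O(ln n)

Stirling: ln((7n)!) = 7n ln(7n) − 7n + O(ln n).
  S_n = 7n ln(7n) − 7n − 7n ln(n/21) + O(ln n)
      = 7n ln(7n) − 7n ln n + 7n ln 21 − 7n + O(ln n)
      = 7n ln 7 + 7n ln 21 − 7n + O(ln n)
      = 7n (ln 147 − 1) + O(ln n).
Numerically ln(147) − 1 ≈ 3.9904.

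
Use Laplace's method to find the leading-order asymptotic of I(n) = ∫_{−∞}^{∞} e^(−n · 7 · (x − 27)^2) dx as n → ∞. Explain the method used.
I(n) = sqrt(π/(7n))

Here φ(x) = 7 · (x − 27)^2 has its unique minimum at x* = 27 with φ(x*) = 0 and φ''(x*) = 14. Laplace's method gives
  I(n) ~ e^(−n φ(x*)) · sqrt(2π / (n · φ''(x*))) = sqrt(2π / (14n)) = sqrt(π/(7n)).
This is exact: substituting u = (x − 27)·sqrt(7n) gives I(n) = (1/sqrt(7n)) ∫_{−∞}^{∞} e^(−u^2) du = sqrt(π/(7n)).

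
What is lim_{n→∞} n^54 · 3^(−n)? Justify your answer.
lim = 0

Exponentials with base > 1 dominate every fixed polynomial: for any fixed c, n^c / 3^n → 0 as n → ∞ (e.g. by the ratio test, or by writing 3^n = e^(n ln 3) and noting e^(n ln 3) / n^c → ∞). Hence n^54 · 3^(−n) = n^54 / 3^n → 0.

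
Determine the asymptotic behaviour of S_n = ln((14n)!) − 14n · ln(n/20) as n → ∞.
S_n ~ 14n · (ln 280 − 1) + O(ln n)

Stirling: ln((14n)!) = 14n ln(14n) − 14n + O(ln n).
  S_n = 14n ln(14n) − 14n − 14n ln(n/20) + O(ln n)
      = 14n ln(14n) − 14n ln n + 14n ln 20 − 14n + O(ln n)
      = 14n ln 14 + 14n ln 20 − 14n + O(ln n)
      = 14n (ln 280 − 1) + O(ln n).
Numerically ln(280) − 1 ≈ 4.6348.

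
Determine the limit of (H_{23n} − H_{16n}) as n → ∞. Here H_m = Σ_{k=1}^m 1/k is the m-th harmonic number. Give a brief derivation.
lim = ln(23/16)

Euler-Maclaurin gives H_m = ln m + γ + 1/(2m) + O(1/m^2). The γ and O(1/m) terms cancel in the difference:
  H_{23n} − H_{16n} = ln(23n) − ln(16n) + O(1/n) = ln(23/16) + O(1/n).
Hence the limit is ln(23/16).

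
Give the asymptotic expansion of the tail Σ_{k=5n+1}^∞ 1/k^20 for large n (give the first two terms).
Σ_{k>5n} 1/k^20 = 1/(19 · (5n)^19) − 1/(2 · (5n)^20) + O(1/(5n)^21)

Compare to the integral: ∫_{5n}^∞ x^(−20) dx = [−x^(−19)/19]_{5n}^∞ = 1/((20−1)·(5n)^19). The Euler-Maclaurin correction adds −f(5n)/2 = −1/(2·(5n)^20). Euler-Maclaurin then gives
  Σ_{k>5n} 1/k^20 = ∫_{5n}^∞ dx/x^20 − 1/(2·(5n)^20) + O(1/(5n)^21).
(Equivalently this is ζ(20) − Σ_{k≤5n} 1/k^20.)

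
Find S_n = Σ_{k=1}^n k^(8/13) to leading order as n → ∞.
S_n ~ (13/21) · n^(21/13)

Integral comparison: Σ_{k=1}^n k^(8/13) = ∫_0^n x^(8/13) dx + O(n^(8/13)). The integral is n^(1 + 8/13) / (1 + 8/13) = n^((8+13)/13) / ((8+13)/13) = (13/21) · n^(21/13).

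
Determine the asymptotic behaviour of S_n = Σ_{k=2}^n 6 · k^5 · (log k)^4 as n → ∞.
S_n ~ n^6 · (log n)^4

By integral comparison, S_n = ∫_1^n 6 · x^5 · (log x)^4 dx + O(n^5 · (log n)^4). For the integral, the leading term of ∫_1^n x^5 (log x)^4 dx is n^6/6 · (log n)^4 (by repeated integration by parts; each step lowers the log-exponent and produces a relatively O(1/log n) correction). Hence S_n ~ n^6 · (log n)^4.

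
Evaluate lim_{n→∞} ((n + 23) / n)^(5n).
lim = e^115

Rewrite as (1 + 23/n)^(5n). By the standard limit (1 + x/n)^n → e^x, we have (1 + 23/n)^n → e^23, and raising to the 5th power gives e^115.
More precisely, ln[(1 + 23/n)^(5n)] = 5n · ln(1 + 23/n) = 5n · (23/n + O(1/n^2)) = 115 + O(1/n) → 115.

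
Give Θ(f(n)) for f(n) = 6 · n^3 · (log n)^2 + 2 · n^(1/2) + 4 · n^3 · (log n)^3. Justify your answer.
f(n) ∈ Θ(n^3 · (log n)^3)

Compare the terms by growth order. For large n, n^a · (log n)^b dominates n^a' · (log n)^b' iff a > a', or (a = a' and b > b'). Ranking the 3 terms shows the dominant one is 4 · n^3 · (log n)^3. Hence f(n) ∈ Θ(n^3 · (log n)^3).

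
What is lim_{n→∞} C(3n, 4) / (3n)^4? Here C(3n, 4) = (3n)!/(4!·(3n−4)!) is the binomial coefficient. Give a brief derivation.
lim = 1/4! = 1/24

With N = 3n → ∞: C(N, 4) / N^4 = [N(N−1)…(N−3)] / (4! · N^4) = (1/4!) · 1 · (1 − 1/(3n)) · (1 − 2/(3n)) · (1 − 3/(3n)). Each factor → 1 as N → ∞, so the limit is 1/4! = 1/24.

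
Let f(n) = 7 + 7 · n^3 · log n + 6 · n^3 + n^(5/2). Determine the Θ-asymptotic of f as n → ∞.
f(n) ∈ Θ(n^3 · log n)

Compare the terms by growth order. For large n, n^a · (log n)^b dominates n^a' · (log n)^b' iff a > a', or (a = a' and b > b'). Ranking the 4 terms shows the dominant one is 7 · n^3 · log n. Hence f(n) ∈ Θ(n^3 · log n).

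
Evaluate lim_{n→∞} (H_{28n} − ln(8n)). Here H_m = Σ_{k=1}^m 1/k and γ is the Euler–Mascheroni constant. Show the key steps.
lim = ln(7/2) + γ

By Euler-Maclaurin, H_m = ln m + γ + O(1/m). So
  H_{28n} − ln(8n) = ln(28n) + γ − ln(8n) + O(1/n)
                       = ln(28/8) + γ + O(1/n).
Hence the limit is ln(28/8) + γ (= ln(7/2)).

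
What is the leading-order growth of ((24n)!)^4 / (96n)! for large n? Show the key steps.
((24n)!)^4/(96n)! ~ ((2π·24n)^(3/2) / 2) · 4^(−4·24n)  →  0

Write N = 24n. Stirling: N! ~ sqrt(2π N)(N/e)^N and (4N)! ~ sqrt(2π·4N)·(4N/e)^(4N).
  (N!)^4/(4N)! ~ (2π N)^(4/2) (N/e)^(4N) / [sqrt(2π·4N) (4N/e)^(4N)]
     = (2π N)^(4/2) / sqrt(2π·4N) · (N/(4N))^(4N)
     = (2π N)^((4−1)/2) / 2 · 4^(−4N).
Since 4^4 > 1, the factor 4^(−4N) decays exponentially, so the ratio → 0. Substituting N = 24n gives the stated form.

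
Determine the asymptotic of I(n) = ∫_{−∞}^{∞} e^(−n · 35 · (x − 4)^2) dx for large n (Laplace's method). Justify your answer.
I(n) = sqrt(π/(35n))

Here φ(x) = 35 · (x − 4)^2 has its unique minimum at x* = 4 with φ(x*) = 0 and φ''(x*) = 70. Laplace's method gives
  I(n) ~ e^(−n φ(x*)) · sqrt(2π / (n · φ''(x*))) = sqrt(2π / (70n)) = sqrt(π/(35n)).
This is exact: substituting u = (x − 4)·sqrt(35n) gives I(n) = (1/sqrt(35n)) ∫_{−∞}^{∞} e^(−u^2) du = sqrt(π/(35n)).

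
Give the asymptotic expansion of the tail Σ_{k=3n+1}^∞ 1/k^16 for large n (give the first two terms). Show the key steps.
Σ_{k>3n} 1/k^16 = 1/(15 · (3n)^15) − 1/(2 · (3n)^16) + O(1/(3n)^17)

Compare to the integral: ∫_{3n}^∞ x^(−16) dx = [−x^(−15)/15]_{3n}^∞ = 1/((16−1)·(3n)^15). The Euler-Maclaurin correction adds −f(3n)/2 = −1/(2·(3n)^16). Euler-Maclaurin then gives
  Σ_{k>3n} 1/k^16 = ∫_{3n}^∞ dx/x^16 − 1/(2·(3n)^16) + O(1/(3n)^17).
(Equivalently this is ζ(16) − Σ_{k≤3n} 1/k^16.)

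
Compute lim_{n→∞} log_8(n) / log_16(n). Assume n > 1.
lim = ln(16) / ln(8) = log_8(16)

Change of base: log_8(n) = ln n / ln 8 and log_16(n) = ln n / ln 16. The ratio is (ln n / ln 8) · (ln 16 / ln n) = ln 16 / ln 8, a constant independent of n. So the limit is ln 16 / ln 8 = log_8(16).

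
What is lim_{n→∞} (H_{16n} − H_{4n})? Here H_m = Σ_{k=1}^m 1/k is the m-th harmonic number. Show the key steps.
lim = ln(16/4) = ln 4

Euler-Maclaurin gives H_m = ln m + γ + 1/(2m) + O(1/m^2). The γ and O(1/m) terms cancel in the difference:
  H_{16n} − H_{4n} = ln(16n) − ln(4n) + O(1/n) = ln(16/4) + O(1/n).
Hence the limit is ln(16/4) = ln 4.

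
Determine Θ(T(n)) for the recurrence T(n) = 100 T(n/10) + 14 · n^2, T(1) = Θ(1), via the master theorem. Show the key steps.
T(n) = Θ(n^2 log n)

log_10 100 = 2, and f(n) = 14 · n^2 = Θ(n^(log_10 100)). This is Case 2 of the master theorem: T(n) = Θ(f(n) · log n) = Θ(n^2 log n).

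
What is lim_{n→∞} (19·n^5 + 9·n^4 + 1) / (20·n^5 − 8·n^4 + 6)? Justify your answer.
lim = 19/20

For large n the leading n^5 terms dominate both numerator and denominator. Dividing top and bottom by n^5, every other term tends to 0, leaving 19/20.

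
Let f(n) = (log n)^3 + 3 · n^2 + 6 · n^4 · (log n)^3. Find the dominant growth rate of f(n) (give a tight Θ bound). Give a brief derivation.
f(n) ∈ Θ(n^4 · (log n)^3)

Compare the terms by growth order. For large n, n^a · (log n)^b dominates n^a' · (log n)^b' iff a > a', or (a = a' and b > b'). Ranking the 3 terms shows the dominant one is 6 · n^4 · (log n)^3. Hence f(n) ∈ Θ(n^4 · (log n)^3).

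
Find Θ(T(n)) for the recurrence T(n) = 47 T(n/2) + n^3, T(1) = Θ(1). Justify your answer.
T(n) = Θ(n^(log_2 47))

Master theorem: compare f(n) = n^3 to n^(log_2 47) where log_2 47 ≈ 5.555. Since 3 < log_2 47, we have f(n) = O(n^(log_2 47 − ε)) for some ε > 0 — Case 1. Hence T(n) = Θ(n^(log_2 47)).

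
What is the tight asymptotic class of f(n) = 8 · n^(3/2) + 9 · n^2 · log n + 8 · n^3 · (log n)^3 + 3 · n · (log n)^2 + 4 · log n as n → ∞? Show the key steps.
f(n) ∈ Θ(n^3 · (log n)^3)

Compare the terms by growth order. For large n, n^a · (log n)^b dominates n^a' · (log n)^b' iff a > a', or (a = a' and b > b'). Ranking the 5 terms shows the dominant one is 8 · n^3 · (log n)^3. Hence f(n) ∈ Θ(n^3 · (log n)^3).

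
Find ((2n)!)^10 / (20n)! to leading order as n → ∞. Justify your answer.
((2n)!)^10/(20n)! ~ ((2π·2n)^(9/2) / sqrt(10)) · 10^(−10·2n)  →  0

Write N = 2n. Stirling: N! ~ sqrt(2π N)(N/e)^N and (10N)! ~ sqrt(2π·10N)·(10N/e)^(10N).
  (N!)^10/(10N)! ~ (2π N)^(10/2) (N/e)^(10N) / [sqrt(2π·10N) (10N/e)^(10N)]
     = (2π N)^(10/2) / sqrt(2π·10N) · (N/(10N))^(10N)
     = (2π N)^((10−1)/2) / sqrt(10) · 10^(−10N).
Since 10^10 > 1, the factor 10^(−10N) decays exponentially, so the ratio → 0. Substituting N = 2n gives the stated form.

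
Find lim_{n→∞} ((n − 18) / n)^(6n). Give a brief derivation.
lim = e^(−108)

Rewrite as (1 − 18/n)^(6n). By the standard limit (1 + x/n)^n → e^x, we have (1 − 18/n)^n → e^(−18), and raising to the 6th power gives e^(−108).
More precisely, ln[(1 − 18/n)^(6n)] = 6n · ln(1 − 18/n) = 6n · (-18/n + O(1/n^2)) = -108 + O(1/n) → -108.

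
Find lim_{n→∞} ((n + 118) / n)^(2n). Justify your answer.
lim = e^236

Rewrite as (1 + 118/n)^(2n). By the standard limit (1 + x/n)^n → e^x, we have (1 + 118/n)^n → e^118, and raising to the 2nd power gives e^236.
More precisely, ln[(1 + 118/n)^(2n)] = 2n · ln(1 + 118/n) = 2n · (118/n + O(1/n^2)) = 236 + O(1/n) → 236.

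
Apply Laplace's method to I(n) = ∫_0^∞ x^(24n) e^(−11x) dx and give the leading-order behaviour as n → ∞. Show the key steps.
I(n) ~ (sqrt(2π·24n) / 11) · (24n/(11e))^(24n)

Write the integrand as exp(24n ln x − 11x) and set f(x) = 24n ln x − 11x. Then f'(x) = 24n/x − 11 = 0 at x* = 24n/11, and f''(x*) = −24n/x*^2 = −11^2/(24n). Laplace's method (interior maximum) gives
  I(n) ~ e^(f(x*)) · sqrt(2π / |f''(x*)|)
        = exp(24n ln(24n/11) − 24n) · sqrt(2π · 24n / 11^2)
        = (24n/11)^(24n) e^(−24n) · sqrt(2π·24n) / 11
        = (sqrt(2π·24n) / 11) · (24n/(11e))^(24n).
This matches Γ(24n+1)/11^(24n+1) with Stirling applied to Γ.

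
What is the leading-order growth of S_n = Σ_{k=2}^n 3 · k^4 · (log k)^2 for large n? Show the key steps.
S_n ~ 3 · n^5 · (log n)^2 / 5

By integral comparison, S_n = ∫_1^n 3 · x^4 · (log x)^2 dx + O(n^4 · (log n)^2). For the integral, the leading term of ∫_1^n x^4 (log x)^2 dx is n^5/5 · (log n)^2 (by repeated integration by parts; each step lowers the log-exponent and produces a relatively O(1/log n) correction). Hence S_n ~ 3 · n^5 · (log n)^2 / 5.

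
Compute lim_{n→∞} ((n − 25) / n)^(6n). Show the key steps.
lim = e^(−150)

Rewrite as (1 − 25/n)^(6n). By the standard limit (1 + x/n)^n → e^x, we have (1 − 25/n)^n → e^(−25), and raising to the 6th power gives e^(−150).
More precisely, ln[(1 − 25/n)^(6n)] = 6n · ln(1 − 25/n) = 6n · (-25/n + O(1/n^2)) = -150 + O(1/n) → -150.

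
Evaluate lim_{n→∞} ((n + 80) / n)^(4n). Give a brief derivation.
lim = e^320

Rewrite as (1 + 80/n)^(4n). By the standard limit (1 + x/n)^n → e^x, we have (1 + 80/n)^n → e^80, and raising to the 4th power gives e^320.
More precisely, ln[(1 + 80/n)^(4n)] = 4n · ln(1 + 80/n) = 4n · (80/n + O(1/n^2)) = 320 + O(1/n) → 320.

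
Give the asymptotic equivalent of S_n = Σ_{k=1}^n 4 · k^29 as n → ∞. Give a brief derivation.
S_n ~ 2 · n^30 / 15

By integral comparison (Euler-Maclaurin), Σ_{k=1}^n 4 · k^29 = 4 · ∫_0^n x^29 dx + O(n^29) = 4 · n^30/30 = 2 · n^30 / 15 + O(n^29). (Equivalently, Faulhaber's formula gives the same leading term.)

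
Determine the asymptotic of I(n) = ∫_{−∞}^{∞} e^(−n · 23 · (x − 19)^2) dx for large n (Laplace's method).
I(n) = sqrt(π/(23n))

Here φ(x) = 23 · (x − 19)^2 has its unique minimum at x* = 19 with φ(x*) = 0 and φ''(x*) = 46. Laplace's method gives
  I(n) ~ e^(−n φ(x*)) · sqrt(2π / (n · φ''(x*))) = sqrt(2π / (46n)) = sqrt(π/(23n)).
This is exact: substituting u = (x − 19)·sqrt(23n) gives I(n) = (1/sqrt(23n)) ∫_{−∞}^{∞} e^(−u^2) du = sqrt(π/(23n)).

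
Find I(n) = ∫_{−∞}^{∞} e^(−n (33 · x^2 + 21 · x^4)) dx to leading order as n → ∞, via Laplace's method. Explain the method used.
I(n) ~ sqrt(π/(33n))

φ(x) = 33 · x^2 + 21 · x^4 has its unique global minimum at x* = 0 (since φ'(x) = 66x + 84x^3 = 0 only at x = 0 for real x with both coefficients positive, and φ → ∞ as |x| → ∞). At x* = 0, φ(0) = 0 and φ''(0) = 66. Laplace's method then gives
  I(n) ~ sqrt(2π / (n · φ''(0))) · e^(−n φ(0)) = sqrt(2π / (66n)) = sqrt(π/(33n)).
The 21 · x^4 term contributes only at subleading order (an O(1/n) relative correction).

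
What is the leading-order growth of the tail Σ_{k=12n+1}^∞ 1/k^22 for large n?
Σ_{k>12n} 1/k^22 ~ 1/(21 · (12n)^21)

Compare to the integral: ∫_{12n}^∞ x^(−22) dx = [−x^(−21)/21]_{12n}^∞ = 1/((22−1)·(12n)^21). Euler-Maclaurin then gives
  Σ_{k>12n} 1/k^22 = ∫_{12n}^∞ dx/x^22 − 1/(2·(12n)^22) + O(1/(12n)^23).
(Equivalently this is ζ(22) − Σ_{k≤12n} 1/k^22.)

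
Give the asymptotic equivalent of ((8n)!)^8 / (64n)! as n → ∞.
((8n)!)^8/(64n)! ~ ((2π·8n)^(7/2) / sqrt(8)) · 8^(−8·8n)  →  0

Write N = 8n. Stirling: N! ~ sqrt(2π N)(N/e)^N and (8N)! ~ sqrt(2π·8N)·(8N/e)^(8N).
  (N!)^8/(8N)! ~ (2π N)^(8/2) (N/e)^(8N) / [sqrt(2π·8N) (8N/e)^(8N)]
     = (2π N)^(8/2) / sqrt(2π·8N) · (N/(8N))^(8N)
     = (2π N)^((8−1)/2) / sqrt(8) · 8^(−8N).
Since 8^8 > 1, the factor 8^(−8N) decays exponentially, so the ratio → 0. Substituting N = 8n gives the stated form.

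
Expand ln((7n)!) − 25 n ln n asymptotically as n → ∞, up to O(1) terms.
ln((7n)!) − 25 n ln n = −18 n ln n + 7(ln 7 − 1) n + (1/2) ln(2π·7n) + O(1/n)

Stirling: ln((7n)!) = 7n ln(7n) − 7n + (1/2) ln(2π·7n) + O(1/n).
Expand 7n ln(7n) = 7n (ln n + ln 7) = 7n ln n + 7n ln 7.
Subtract 25n ln n: leading term is (7 − 25) n ln n = −18 n ln n. The next term is 7n ln 7 − 7n = 7(ln 7 − 1) n. Then the (1/2) ln(2π·7n) correction.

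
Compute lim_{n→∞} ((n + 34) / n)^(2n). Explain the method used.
lim = e^68

Rewrite as (1 + 34/n)^(2n). By the standard limit (1 + x/n)^n → e^x, we have (1 + 34/n)^n → e^34, and raising to the 2nd power gives e^68.
More precisely, ln[(1 + 34/n)^(2n)] = 2n · ln(1 + 34/n) = 2n · (34/n + O(1/n^2)) = 68 + O(1/n) → 68.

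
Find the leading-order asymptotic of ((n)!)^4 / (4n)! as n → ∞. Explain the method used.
((n)!)^4/(4n)! ~ ((2π·n)^(3/2) / 2) · 4^(−4·n)  →  0

Write N = n. Stirling: N! ~ sqrt(2π N)(N/e)^N and (4N)! ~ sqrt(2π·4N)·(4N/e)^(4N).
  (N!)^4/(4N)! ~ (2π N)^(4/2) (N/e)^(4N) / [sqrt(2π·4N) (4N/e)^(4N)]
     = (2π N)^(4/2) / sqrt(2π·4N) · (N/(4N))^(4N)
     = (2π N)^((4−1)/2) / 2 · 4^(−4N).
Since 4^4 > 1, the factor 4^(−4N) decays exponentially, so the ratio → 0. Substituting N = n gives the stated form.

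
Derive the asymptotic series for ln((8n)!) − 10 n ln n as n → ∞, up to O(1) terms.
ln((8n)!) − 10 n ln n = −2 n ln n + 8(ln 8 − 1) n + (1/2) ln(2π·8n) + O(1/n)

Stirling: ln((8n)!) = 8n ln(8n) − 8n + (1/2) ln(2π·8n) + O(1/n).
Expand 8n ln(8n) = 8n (ln n + ln 8) = 8n ln n + 8n ln 8.
Subtract 10n ln n: leading term is (8 − 10) n ln n = −2 n ln n. The next term is 8n ln 8 − 8n = 8(ln 8 − 1) n. Then the (1/2) ln(2π·8n) correction.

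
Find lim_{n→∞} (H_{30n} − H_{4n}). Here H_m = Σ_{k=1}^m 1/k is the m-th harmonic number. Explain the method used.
lim = ln(30/4) = ln(15/2)

Euler-Maclaurin gives H_m = ln m + γ + 1/(2m) + O(1/m^2). The γ and O(1/m) terms cancel in the difference:
  H_{30n} − H_{4n} = ln(30n) − ln(4n) + O(1/n) = ln(30/4) + O(1/n).
Hence the limit is ln(30/4) = ln(15/2).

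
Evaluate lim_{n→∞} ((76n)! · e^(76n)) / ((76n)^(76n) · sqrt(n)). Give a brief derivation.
lim = sqrt(2π·76)

Stirling: (76n)! ~ sqrt(2π·76n) · (76n/e)^(76n). Hence
  (76n)! · e^(76n) / (76n)^(76n) ~ sqrt(2π·76n).
Dividing by sqrt(n): sqrt(2π·76n) / sqrt(n) = sqrt(2π·76) · n^((1−1)/2), so the limit is sqrt(2π·76).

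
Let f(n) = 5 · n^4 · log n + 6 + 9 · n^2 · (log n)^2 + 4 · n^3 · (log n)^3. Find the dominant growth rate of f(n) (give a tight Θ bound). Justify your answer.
f(n) ∈ Θ(n^4 · log n)

Compare the terms by growth order. For large n, n^a · (log n)^b dominates n^a' · (log n)^b' iff a > a', or (a = a' and b > b'). Ranking the 4 terms shows the dominant one is 5 · n^4 · log n. Hence f(n) ∈ Θ(n^4 · log n).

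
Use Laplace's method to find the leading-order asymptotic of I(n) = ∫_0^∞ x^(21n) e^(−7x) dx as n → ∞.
I(n) ~ (sqrt(2π·21n) / 7) · (21n/(7e))^(21n)

Write the integrand as exp(21n ln x − 7x) and set f(x) = 21n ln x − 7x. Then f'(x) = 21n/x − 7 = 0 at x* = 21n/7, and f''(x*) = −21n/x*^2 = −7^2/(21n). Laplace's method (interior maximum) gives
  I(n) ~ e^(f(x*)) · sqrt(2π / |f''(x*)|)
        = exp(21n ln(21n/7) − 21n) · sqrt(2π · 21n / 7^2)
        = (21n/7)^(21n) e^(−21n) · sqrt(2π·21n) / 7
        = (sqrt(2π·21n) / 7) · (21n/(7e))^(21n).
This matches Γ(21n+1)/7^(21n+1) with Stirling applied to Γ.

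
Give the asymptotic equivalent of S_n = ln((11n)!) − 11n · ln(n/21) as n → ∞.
S_n ~ 11n · (ln 231 − 1) + O(ln n)

Stirling: ln((11n)!) = 11n ln(11n) − 11n + O(ln n).
  S_n = 11n ln(11n) − 11n − 11n ln(n/21) + O(ln n)
      = 11n ln(11n) − 11n ln n + 11n ln 21 − 11n + O(ln n)
      = 11n ln 11 + 11n ln 21 − 11n + O(ln n)
      = 11n (ln 231 − 1) + O(ln n).
Numerically ln(231) − 1 ≈ 4.4424.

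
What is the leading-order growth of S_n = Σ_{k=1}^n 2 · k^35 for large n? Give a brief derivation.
S_n ~ n^36 / 18

By integral comparison (Euler-Maclaurin), Σ_{k=1}^n 2 · k^35 = 2 · ∫_0^n x^35 dx + O(n^35) = 2 · n^36/36 = n^36 / 18 + O(n^35). (Equivalently, Faulhaber's formula gives the same leading term.)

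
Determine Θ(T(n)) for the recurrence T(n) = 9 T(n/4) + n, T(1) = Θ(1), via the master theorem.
T(n) = Θ(n^(log_4 9))

Master theorem: compare f(n) = n to n^(log_4 9) where log_4 9 ≈ 1.585. Since 1 < log_4 9, we have f(n) = O(n^(log_4 9 − ε)) for some ε > 0 — Case 1. Hence T(n) = Θ(n^(log_4 9)).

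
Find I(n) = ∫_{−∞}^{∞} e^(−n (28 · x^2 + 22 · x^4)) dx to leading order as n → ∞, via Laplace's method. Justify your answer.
I(n) ~ sqrt(π/(28n))

φ(x) = 28 · x^2 + 22 · x^4 has its unique global minimum at x* = 0 (since φ'(x) = 56x + 88x^3 = 0 only at x = 0 for real x with both coefficients positive, and φ → ∞ as |x| → ∞). At x* = 0, φ(0) = 0 and φ''(0) = 56. Laplace's method then gives
  I(n) ~ sqrt(2π / (n · φ''(0))) · e^(−n φ(0)) = sqrt(2π / (56n)) = sqrt(π/(28n)).
The 22 · x^4 term contributes only at subleading order (an O(1/n) relative correction).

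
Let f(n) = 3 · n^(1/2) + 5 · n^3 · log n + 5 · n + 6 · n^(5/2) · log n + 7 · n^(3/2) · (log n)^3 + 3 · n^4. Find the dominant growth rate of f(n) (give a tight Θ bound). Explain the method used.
f(n) ∈ Θ(n^4)

Compare the terms by growth order. For large n, n^a · (log n)^b dominates n^a' · (log n)^b' iff a > a', or (a = a' and b > b'). Ranking the 6 terms shows the dominant one is 3 · n^4. Hence f(n) ∈ Θ(n^4).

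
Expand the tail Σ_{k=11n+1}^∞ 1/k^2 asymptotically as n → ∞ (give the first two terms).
Σ_{k>11n} 1/k^2 = 1/(1 · (11n)) − 1/(2 · (11n)^2) + O(1/(11n)^3)

Compare to the integral: ∫_{11n}^∞ x^(−2) dx = [−x^(−1)/1]_{11n}^∞ = 1/((2−1)·(11n)). The Euler-Maclaurin correction adds −f(11n)/2 = −1/(2·(11n)^2). Euler-Maclaurin then gives
  Σ_{k>11n} 1/k^2 = ∫_{11n}^∞ dx/x^2 − 1/(2·(11n)^2) + O(1/(11n)^3).
(Equivalently this is ζ(2) − Σ_{k≤11n} 1/k^2.)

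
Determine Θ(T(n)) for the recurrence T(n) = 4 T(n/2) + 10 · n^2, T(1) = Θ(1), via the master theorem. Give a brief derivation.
T(n) = Θ(n^2 log n)

log_2 4 = 2, and f(n) = 10 · n^2 = Θ(n^(log_2 4)). This is Case 2 of the master theorem: T(n) = Θ(f(n) · log n) = Θ(n^2 log n).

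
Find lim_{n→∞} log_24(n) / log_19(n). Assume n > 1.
lim = ln(19) / ln(24) = log_24(19)

Change of base: log_24(n) = ln n / ln 24 and log_19(n) = ln n / ln 19. The ratio is (ln n / ln 24) · (ln 19 / ln n) = ln 19 / ln 24, a constant independent of n. So the limit is ln 19 / ln 24 = log_24(19).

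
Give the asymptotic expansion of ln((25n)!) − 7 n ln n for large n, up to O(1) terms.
ln((25n)!) − 7 n ln n = 18 n ln n + 25(ln 25 − 1) n + (1/2) ln(2π·25n) + O(1/n)

Stirling: ln((25n)!) = 25n ln(25n) − 25n + (1/2) ln(2π·25n) + O(1/n).
Expand 25n ln(25n) = 25n (ln n + ln 25) = 25n ln n + 25n ln 25.
Subtract 7n ln n: leading term is (25 − 7) n ln n = 18 n ln n. The next term is 25n ln 25 − 25n = 25(ln 25 − 1) n. Then the (1/2) ln(2π·25n) correction.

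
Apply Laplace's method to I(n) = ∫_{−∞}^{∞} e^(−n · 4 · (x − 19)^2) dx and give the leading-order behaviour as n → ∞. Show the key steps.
I(n) = sqrt(π/(4n))

Here φ(x) = 4 · (x − 19)^2 has its unique minimum at x* = 19 with φ(x*) = 0 and φ''(x*) = 8. Laplace's method gives
  I(n) ~ e^(−n φ(x*)) · sqrt(2π / (n · φ''(x*))) = sqrt(2π / (8n)) = sqrt(π/(4n)).
This is exact: substituting u = (x − 19)·sqrt(4n) gives I(n) = (1/sqrt(4n)) ∫_{−∞}^{∞} e^(−u^2) du = sqrt(π/(4n)).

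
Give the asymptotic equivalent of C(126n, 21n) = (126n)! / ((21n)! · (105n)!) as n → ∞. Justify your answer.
C(126n, 21n) ~ (46656/3125)^(21n) · sqrt(3/(5π·21n))

Write N = 21n. Apply Stirling to each factorial:
  (6N)! ~ sqrt(2π·6N) · (6N/e)^(6N),
  N! ~ sqrt(2π N) · (N/e)^N,
  (5N)! ~ sqrt(2π·5N) · (5N/e)^(5N).
The exponential factors combine to (6N)^(6N) / (N^N · (5N)^(5N)) = 6^(6N)/5^(5N) = (6^6/5^5)^N = (46656/3125)^N.
The square-root prefactors combine to sqrt(2π·6N) / (sqrt(2π N)·sqrt(2π·5N)) = sqrt(6 / (2π·5·N)) = sqrt(3/(5π·21n)).
Substituting N = 21n: C(126n, 21n) ~ (46656/3125)^(21n) · sqrt(3/(5π·21n)).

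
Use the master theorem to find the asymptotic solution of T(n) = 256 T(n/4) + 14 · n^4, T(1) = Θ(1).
T(n) = Θ(n^4 log n)

log_4 256 = 4, and f(n) = 14 · n^4 = Θ(n^(log_4 256)). This is Case 2 of the master theorem: T(n) = Θ(f(n) · log n) = Θ(n^4 log n).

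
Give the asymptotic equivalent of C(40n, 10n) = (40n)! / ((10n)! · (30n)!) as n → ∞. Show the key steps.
C(40n, 10n) ~ (256/27)^(10n) · sqrt(2/(3π·10n))

Write N = 10n. Apply Stirling to each factorial:
  (4N)! ~ sqrt(2π·4N) · (4N/e)^(4N),
  N! ~ sqrt(2π N) · (N/e)^N,
  (3N)! ~ sqrt(2π·3N) · (3N/e)^(3N).
The exponential factors combine to (4N)^(4N) / (N^N · (3N)^(3N)) = 4^(4N)/3^(3N) = (4^4/3^3)^N = (256/27)^N.
The square-root prefactors combine to sqrt(2π·4N) / (sqrt(2π N)·sqrt(2π·3N)) = sqrt(4 / (2π·3·N)) = sqrt(2/(3π·10n)).
Substituting N = 10n: C(40n, 10n) ~ (256/27)^(10n) · sqrt(2/(3π·10n)).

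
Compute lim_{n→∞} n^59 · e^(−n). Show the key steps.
lim = 0

Exponentials with base > 1 dominate every fixed polynomial: for any fixed c, n^c / e^n → 0 as n → ∞ (e.g. by the ratio test, or since e^n grows faster than any power of n). Hence n^59 · e^(−n) = n^59 / e^n → 0.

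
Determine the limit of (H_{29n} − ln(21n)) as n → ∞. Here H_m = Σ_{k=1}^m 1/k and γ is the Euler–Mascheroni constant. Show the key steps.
lim = ln(29/21) + γ

By Euler-Maclaurin, H_m = ln m + γ + O(1/m). So
  H_{29n} − ln(21n) = ln(29n) + γ − ln(21n) + O(1/n)
                       = ln(29/21) + γ + O(1/n).
Hence the limit is ln(29/21) + γ.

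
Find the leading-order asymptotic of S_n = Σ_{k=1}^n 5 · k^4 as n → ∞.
S_n ~ n^5

By integral comparison (Euler-Maclaurin), Σ_{k=1}^n 5 · k^4 = 5 · ∫_0^n x^4 dx + O(n^4) = 5 · n^5/5 = n^5 + O(n^4). (Equivalently, Faulhaber's formula gives the same leading term.)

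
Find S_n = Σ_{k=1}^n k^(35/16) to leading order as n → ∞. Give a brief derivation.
S_n ~ (16/51) · n^(51/16)

Integral comparison: Σ_{k=1}^n k^(35/16) = ∫_0^n x^(35/16) dx + O(n^(35/16)). The integral is n^(1 + 35/16) / (1 + 35/16) = n^((35+16)/16) / ((35+16)/16) = (16/51) · n^(51/16).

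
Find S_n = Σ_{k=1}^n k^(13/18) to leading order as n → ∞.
S_n ~ (18/31) · n^(31/18)

Integral comparison: Σ_{k=1}^n k^(13/18) = ∫_0^n x^(13/18) dx + O(n^(13/18)). The integral is n^(1 + 13/18) / (1 + 13/18) = n^((13+18)/18) / ((13+18)/18) = (18/31) · n^(31/18).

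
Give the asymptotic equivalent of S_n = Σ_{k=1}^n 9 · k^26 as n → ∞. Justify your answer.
S_n ~ n^27 / 3

By integral comparison (Euler-Maclaurin), Σ_{k=1}^n 9 · k^26 = 9 · ∫_0^n x^26 dx + O(n^26) = 9 · n^27/27 = n^27 / 3 + O(n^26). (Equivalently, Faulhaber's formula gives the same leading term.)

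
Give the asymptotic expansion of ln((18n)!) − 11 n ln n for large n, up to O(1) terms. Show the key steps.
ln((18n)!) − 11 n ln n = 7 n ln n + 18(ln 18 − 1) n + (1/2) ln(2π·18n) + O(1/n)

Stirling: ln((18n)!) = 18n ln(18n) − 18n + (1/2) ln(2π·18n) + O(1/n).
Expand 18n ln(18n) = 18n (ln n + ln 18) = 18n ln n + 18n ln 18.
Subtract 11n ln n: leading term is (18 − 11) n ln n = 7 n ln n. The next term is 18n ln 18 − 18n = 18(ln 18 − 1) n. Then the (1/2) ln(2π·18n) correction.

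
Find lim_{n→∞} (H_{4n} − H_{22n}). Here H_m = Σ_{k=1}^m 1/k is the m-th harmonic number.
lim = ln(4/22) = ln(2/11)

Euler-Maclaurin gives H_m = ln m + γ + 1/(2m) + O(1/m^2). The γ and O(1/m) terms cancel in the difference:
  H_{4n} − H_{22n} = ln(4n) − ln(22n) + O(1/n) = ln(4/22) + O(1/n).
Hence the limit is ln(4/22) = ln(2/11).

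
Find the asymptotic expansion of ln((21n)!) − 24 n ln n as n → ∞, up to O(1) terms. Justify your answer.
ln((21n)!) − 24 n ln n = −3 n ln n + 21(ln 21 − 1) n + (1/2) ln(2π·21n) + O(1/n)

Stirling: ln((21n)!) = 21n ln(21n) − 21n + (1/2) ln(2π·21n) + O(1/n).
Expand 21n ln(21n) = 21n (ln n + ln 21) = 21n ln n + 21n ln 21.
Subtract 24n ln n: leading term is (21 − 24) n ln n = −3 n ln n. The next term is 21n ln 21 − 21n = 21(ln 21 − 1) n. Then the (1/2) ln(2π·21n) correction.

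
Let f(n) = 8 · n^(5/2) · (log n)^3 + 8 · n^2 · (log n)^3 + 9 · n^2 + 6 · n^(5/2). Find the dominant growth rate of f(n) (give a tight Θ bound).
f(n) ∈ Θ(n^(5/2) · (log n)^3)

Compare the terms by growth order. For large n, n^a · (log n)^b dominates n^a' · (log n)^b' iff a > a', or (a = a' and b > b'). Ranking the 4 terms shows the dominant one is 8 · n^(5/2) · (log n)^3. Hence f(n) ∈ Θ(n^(5/2) · (log n)^3).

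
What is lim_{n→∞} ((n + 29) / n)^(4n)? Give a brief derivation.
lim = e^116

Rewrite as (1 + 29/n)^(4n). By the standard limit (1 + x/n)^n → e^x, we have (1 + 29/n)^n → e^29, and raising to the 4th power gives e^116.
More precisely, ln[(1 + 29/n)^(4n)] = 4n · ln(1 + 29/n) = 4n · (29/n + O(1/n^2)) = 116 + O(1/n) → 116.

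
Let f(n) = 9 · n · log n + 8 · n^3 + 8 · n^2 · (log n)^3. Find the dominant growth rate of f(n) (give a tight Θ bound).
f(n) ∈ Θ(n^3)

Compare the terms by growth order. For large n, n^a · (log n)^b dominates n^a' · (log n)^b' iff a > a', or (a = a' and b > b'). Ranking the 3 terms shows the dominant one is 8 · n^3. Hence f(n) ∈ Θ(n^3).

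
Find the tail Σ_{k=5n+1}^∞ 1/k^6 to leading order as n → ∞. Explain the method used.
Σ_{k>5n} 1/k^6 ~ 1/(5 · (5n)^5)

Compare to the integral: ∫_{5n}^∞ x^(−6) dx = [−x^(−5)/5]_{5n}^∞ = 1/((6−1)·(5n)^5). Euler-Maclaurin then gives
  Σ_{k>5n} 1/k^6 = ∫_{5n}^∞ dx/x^6 − 1/(2·(5n)^6) + O(1/(5n)^7).
(Equivalently this is ζ(6) − Σ_{k≤5n} 1/k^6.)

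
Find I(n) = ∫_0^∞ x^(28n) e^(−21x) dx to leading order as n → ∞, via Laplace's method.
I(n) ~ (sqrt(2π·28n) / 21) · (28n/(21e))^(28n)

Write the integrand as exp(28n ln x − 21x) and set f(x) = 28n ln x − 21x. Then f'(x) = 28n/x − 21 = 0 at x* = 28n/21, and f''(x*) = −28n/x*^2 = −21^2/(28n). Laplace's method (interior maximum) gives
  I(n) ~ e^(f(x*)) · sqrt(2π / |f''(x*)|)
        = exp(28n ln(28n/21) − 28n) · sqrt(2π · 28n / 21^2)
        = (28n/21)^(28n) e^(−28n) · sqrt(2π·28n) / 21
        = (sqrt(2π·28n) / 21) · (28n/(21e))^(28n).
This matches Γ(28n+1)/21^(28n+1) with Stirling applied to Γ.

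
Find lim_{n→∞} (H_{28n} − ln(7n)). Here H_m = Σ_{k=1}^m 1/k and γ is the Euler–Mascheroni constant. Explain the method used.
lim = ln 4 + γ

By Euler-Maclaurin, H_m = ln m + γ + O(1/m). So
  H_{28n} − ln(7n) = ln(28n) + γ − ln(7n) + O(1/n)
                       = ln(28/7) + γ + O(1/n).
Hence the limit is ln(28/7) + γ (= ln 4).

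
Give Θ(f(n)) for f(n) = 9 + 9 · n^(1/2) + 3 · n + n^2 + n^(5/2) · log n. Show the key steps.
f(n) ∈ Θ(n^(5/2) · log n)

Compare the terms by growth order. For large n, n^a · (log n)^b dominates n^a' · (log n)^b' iff a > a', or (a = a' and b > b'). Ranking the 5 terms shows the dominant one is n^(5/2) · log n. Hence f(n) ∈ Θ(n^(5/2) · log n).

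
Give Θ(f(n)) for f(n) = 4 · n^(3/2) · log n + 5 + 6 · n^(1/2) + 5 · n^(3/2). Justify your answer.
f(n) ∈ Θ(n^(3/2) · log n)

Compare the terms by growth order. For large n, n^a · (log n)^b dominates n^a' · (log n)^b' iff a > a', or (a = a' and b > b'). Ranking the 4 terms shows the dominant one is 4 · n^(3/2) · log n. Hence f(n) ∈ Θ(n^(3/2) · log n).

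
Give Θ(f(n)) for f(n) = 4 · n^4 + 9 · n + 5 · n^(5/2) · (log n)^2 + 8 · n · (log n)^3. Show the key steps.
f(n) ∈ Θ(n^4)

Compare the terms by growth order. For large n, n^a · (log n)^b dominates n^a' · (log n)^b' iff a > a', or (a = a' and b > b'). Ranking the 4 terms shows the dominant one is 4 · n^4. Hence f(n) ∈ Θ(n^4).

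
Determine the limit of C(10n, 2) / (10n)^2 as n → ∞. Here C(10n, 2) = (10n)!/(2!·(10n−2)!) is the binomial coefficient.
lim = 1/2! = 1/2

With N = 10n → ∞: C(N, 2) / N^2 = [N(N−1)…(N−1)] / (2! · N^2) = (1/2!) · 1 · (1 − 1/(10n)). Each factor → 1 as N → ∞, so the limit is 1/2! = 1/2.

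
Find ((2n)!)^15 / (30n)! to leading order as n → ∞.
((2n)!)^15/(30n)! ~ ((2π·2n)^(14/2) / sqrt(15)) · 15^(−15·2n)  →  0

Write N = 2n. Stirling: N! ~ sqrt(2π N)(N/e)^N and (15N)! ~ sqrt(2π·15N)·(15N/e)^(15N).
  (N!)^15/(15N)! ~ (2π N)^(15/2) (N/e)^(15N) / [sqrt(2π·15N) (15N/e)^(15N)]
     = (2π N)^(15/2) / sqrt(2π·15N) · (N/(15N))^(15N)
     = (2π N)^((15−1)/2) / sqrt(15) · 15^(−15N).
Since 15^15 > 1, the factor 15^(−15N) decays exponentially, so the ratio → 0. Substituting N = 2n gives the stated form.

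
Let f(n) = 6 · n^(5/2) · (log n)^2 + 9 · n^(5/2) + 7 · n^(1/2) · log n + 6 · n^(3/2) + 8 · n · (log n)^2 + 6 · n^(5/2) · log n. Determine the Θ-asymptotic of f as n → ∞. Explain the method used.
f(n) ∈ Θ(n^(5/2) · (log n)^2)

Compare the terms by growth order. For large n, n^a · (log n)^b dominates n^a' · (log n)^b' iff a > a', or (a = a' and b > b'). Ranking the 6 terms shows the dominant one is 6 · n^(5/2) · (log n)^2. Hence f(n) ∈ Θ(n^(5/2) · (log n)^2).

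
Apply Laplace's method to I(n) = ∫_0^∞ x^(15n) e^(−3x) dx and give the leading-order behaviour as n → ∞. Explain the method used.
I(n) ~ (sqrt(2π·15n) / 3) · (15n/(3e))^(15n)

Write the integrand as exp(15n ln x − 3x) and set f(x) = 15n ln x − 3x. Then f'(x) = 15n/x − 3 = 0 at x* = 15n/3, and f''(x*) = −15n/x*^2 = −3^2/(15n). Laplace's method (interior maximum) gives
  I(n) ~ e^(f(x*)) · sqrt(2π / |f''(x*)|)
        = exp(15n ln(15n/3) − 15n) · sqrt(2π · 15n / 3^2)
        = (15n/3)^(15n) e^(−15n) · sqrt(2π·15n) / 3
        = (sqrt(2π·15n) / 3) · (15n/(3e))^(15n).
This matches Γ(15n+1)/3^(15n+1) with Stirling applied to Γ.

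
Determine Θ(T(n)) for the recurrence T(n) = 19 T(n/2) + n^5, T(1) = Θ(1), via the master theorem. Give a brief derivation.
T(n) = Θ(n^5)

log_2 19 ≈ 4.248. f(n) = n^5 dominates n^(log_2 19) since 5 > 4.248, and the regularity condition a·f(n/b) = 19·(n/2)^5 = (19/32)·n^5 ≤ c·f(n) holds with c = 19/32 ≈ 0.594 < 1. So this is Case 3: T(n) = Θ(f(n)) = Θ(n^5).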